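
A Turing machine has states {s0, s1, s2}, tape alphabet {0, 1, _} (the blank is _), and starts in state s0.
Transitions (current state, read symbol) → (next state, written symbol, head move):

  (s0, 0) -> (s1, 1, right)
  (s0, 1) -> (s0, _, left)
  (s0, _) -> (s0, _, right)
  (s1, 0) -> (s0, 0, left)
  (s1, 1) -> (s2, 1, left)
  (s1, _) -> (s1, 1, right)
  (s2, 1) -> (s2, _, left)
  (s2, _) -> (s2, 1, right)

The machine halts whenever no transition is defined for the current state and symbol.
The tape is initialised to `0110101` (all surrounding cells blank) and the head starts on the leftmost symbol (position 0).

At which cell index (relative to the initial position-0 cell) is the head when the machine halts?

s0 | ___[0]110101   read 0 → write 1, move right, go to s1
s1 | ___1[1]10101   read 1 → write 1, move left, go to s2
s2 | ___[1]110101   read 1 → write _, move left, go to s2
s2 | __[_]_110101   read _ → write 1, move right, go to s2
s2 | __1[_]110101   read _ → write 1, move right, go to s2
s2 | __11[1]10101   read 1 → write _, move left, go to s2
s2 | __1[1]_10101   read 1 → write _, move left, go to s2
s2 | __[1]__10101   read 1 → write _, move left, go to s2
s2 | _[_]___10101   read _ → write 1, move right, go to s2
s2 | _1[_]__10101   read _ → write 1, move right, go to s2
s2 | _11[_]_10101   read _ → write 1, move right, go to s2
s2 | _111[_]10101   read _ → write 1, move right, go to s2
s2 | _1111[1]0101   read 1 → write _, move left, go to s2
s2 | _111[1]_0101   read 1 → write _, move left, go to s2
s2 | _11[1]__0101   read 1 → write _, move left, go to s2
s2 | _1[1]___0101   read 1 → write _, move left, go to s2
s2 | _[1]____0101   read 1 → write _, move left, go to s2
s2 | [_]_____0101   read _ → write 1, move right, go to s2
s2 | 1[_]____0101   read _ → write 1, move right, go to s2
s2 | 11[_]___0101   read _ → write 1, move right, go to s2
s2 | 111[_]__0101   read _ → write 1, move right, go to s2
s2 | 1111[_]_0101   read _ → write 1, move right, go to s2
s2 | 11111[_]0101   read _ → write 1, move right, go to s2
s2 | 111111[0]101
At halt the head is at cell 3.

3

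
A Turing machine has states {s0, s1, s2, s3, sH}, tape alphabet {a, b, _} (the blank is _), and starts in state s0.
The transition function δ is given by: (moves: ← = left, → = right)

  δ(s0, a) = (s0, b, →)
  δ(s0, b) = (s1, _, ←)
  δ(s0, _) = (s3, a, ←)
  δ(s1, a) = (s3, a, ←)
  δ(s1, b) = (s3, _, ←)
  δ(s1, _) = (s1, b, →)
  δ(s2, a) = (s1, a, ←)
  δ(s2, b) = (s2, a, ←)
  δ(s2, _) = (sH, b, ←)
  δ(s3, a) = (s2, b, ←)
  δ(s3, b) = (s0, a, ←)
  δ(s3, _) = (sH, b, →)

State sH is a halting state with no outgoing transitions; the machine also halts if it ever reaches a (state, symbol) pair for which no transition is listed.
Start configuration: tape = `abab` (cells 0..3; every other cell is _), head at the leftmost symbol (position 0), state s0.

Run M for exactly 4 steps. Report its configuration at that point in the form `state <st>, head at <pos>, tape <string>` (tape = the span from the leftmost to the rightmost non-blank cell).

state=s0 head=0 tape=_[a]bab   (s0,a)→(s0,b,→)
state=s0 head=1 tape=_b[b]ab   (s0,b)→(s1,_,←)
state=s1 head=0 tape=_[b]_ab   (s1,b)→(s3,_,←)
state=s3 head=-1 tape=[_]__ab   (s3,_)→(sH,b,→)
state=sH head=0 tape=b[_]_ab
After 4 steps: state sH, head at 0, tape b__ab.

state sH, head at 0, tape b__ab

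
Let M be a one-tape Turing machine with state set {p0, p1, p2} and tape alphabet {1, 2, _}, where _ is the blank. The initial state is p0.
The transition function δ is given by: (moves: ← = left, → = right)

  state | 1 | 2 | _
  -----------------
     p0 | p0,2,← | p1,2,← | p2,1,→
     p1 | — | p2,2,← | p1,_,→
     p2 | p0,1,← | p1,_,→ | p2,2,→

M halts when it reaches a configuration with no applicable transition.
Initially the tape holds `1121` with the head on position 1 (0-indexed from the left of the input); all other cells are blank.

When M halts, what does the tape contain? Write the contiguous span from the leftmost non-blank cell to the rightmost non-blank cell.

p0 | _1[1]21   read 1 → write 2, move ←, go to p0
p0 | _[1]221   read 1 → write 2, move ←, go to p0
p0 | [_]2221   read _ → write 1, move →, go to p2
p2 | 1[2]221   read 2 → write _, move →, go to p1
p1 | 1_[2]21   read 2 → write 2, move ←, go to p2
p2 | 1[_]221   read _ → write 2, move →, go to p2
p2 | 12[2]21   read 2 → write _, move →, go to p1
p1 | 12_[2]1   read 2 → write 2, move ←, go to p2
p2 | 12[_]21   read _ → write 2, move →, go to p2
p2 | 122[2]1   read 2 → write _, move →, go to p1
p1 | 122_[1]
The non-blank tape span at halt is 122_1.

122_1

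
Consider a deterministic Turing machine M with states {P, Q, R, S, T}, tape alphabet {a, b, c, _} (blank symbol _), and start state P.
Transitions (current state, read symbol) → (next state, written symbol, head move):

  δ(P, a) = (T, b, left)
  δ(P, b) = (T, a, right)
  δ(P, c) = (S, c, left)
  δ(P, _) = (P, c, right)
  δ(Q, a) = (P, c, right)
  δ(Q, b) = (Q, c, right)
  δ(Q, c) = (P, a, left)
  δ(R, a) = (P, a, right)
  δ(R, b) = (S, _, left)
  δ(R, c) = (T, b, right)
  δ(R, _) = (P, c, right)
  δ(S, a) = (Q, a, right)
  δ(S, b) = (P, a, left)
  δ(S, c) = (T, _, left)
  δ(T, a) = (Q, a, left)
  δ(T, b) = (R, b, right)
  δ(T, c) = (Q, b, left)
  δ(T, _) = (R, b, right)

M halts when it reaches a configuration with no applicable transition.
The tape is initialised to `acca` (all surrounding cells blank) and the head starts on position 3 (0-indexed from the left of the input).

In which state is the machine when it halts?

Q

state=P head=3 tape=___acc[a]   (P,a)→(T,b,left)
state=T head=2 tape=___ac[c]b   (T,c)→(Q,b,left)
state=Q head=1 tape=___a[c]bb   (Q,c)→(P,a,left)
state=P head=0 tape=___[a]abb   (P,a)→(T,b,left)
state=T head=-1 tape=__[_]babb   (T,_)→(R,b,right)
state=R head=0 tape=__b[b]abb   (R,b)→(S,_,left)
state=S head=-1 tape=__[b]_abb   (S,b)→(P,a,left)
state=P head=-2 tape=_[_]a_abb   (P,_)→(P,c,right)
state=P head=-1 tape=_c[a]_abb   (P,a)→(T,b,left)
state=T head=-2 tape=_[c]b_abb   (T,c)→(Q,b,left)
state=Q head=-3 tape=[_]bb_abb
No transition is defined for (Q, _); M halts in state Q.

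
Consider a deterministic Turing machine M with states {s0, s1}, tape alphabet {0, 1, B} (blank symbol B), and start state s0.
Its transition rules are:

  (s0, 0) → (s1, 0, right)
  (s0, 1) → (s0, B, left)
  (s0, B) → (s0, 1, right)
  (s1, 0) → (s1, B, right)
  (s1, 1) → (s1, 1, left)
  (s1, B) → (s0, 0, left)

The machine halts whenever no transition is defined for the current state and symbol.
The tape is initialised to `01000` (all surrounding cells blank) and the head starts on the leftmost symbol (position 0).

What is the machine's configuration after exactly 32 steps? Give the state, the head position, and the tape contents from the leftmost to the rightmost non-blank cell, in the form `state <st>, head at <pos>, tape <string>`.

state=s0 head=0 tape=BBBB[0]1000   (s0,0)→(s1,0,right)
state=s1 head=1 tape=BBBB0[1]000   (s1,1)→(s1,1,left)
state=s1 head=0 tape=BBBB[0]1000   (s1,0)→(s1,B,right)
state=s1 head=1 tape=BBBBB[1]000   (s1,1)→(s1,1,left)
state=s1 head=0 tape=BBBB[B]1000   (s1,B)→(s0,0,left)
state=s0 head=-1 tape=BBB[B]01000   (s0,B)→(s0,1,right)
state=s0 head=0 tape=BBB1[0]1000   (s0,0)→(s1,0,right)
state=s1 head=1 tape=BBB10[1]000   (s1,1)→(s1,1,left)
state=s1 head=0 tape=BBB1[0]1000   (s1,0)→(s1,B,right)
state=s1 head=1 tape=BBB1B[1]000   (s1,1)→(s1,1,left)
state=s1 head=0 tape=BBB1[B]1000   (s1,B)→(s0,0,left)
state=s0 head=-1 tape=BBB[1]01000   (s0,1)→(s0,B,left)
state=s0 head=-2 tape=BB[B]B01000   (s0,B)→(s0,1,right)
state=s0 head=-1 tape=BB1[B]01000   (s0,B)→(s0,1,right)
state=s0 head=0 tape=BB11[0]1000   (s0,0)→(s1,0,right)
state=s1 head=1 tape=BB110[1]000   (s1,1)→(s1,1,left)
state=s1 head=0 tape=BB11[0]1000   (s1,0)→(s1,B,right)
state=s1 head=1 tape=BB11B[1]000   (s1,1)→(s1,1,left)
state=s1 head=0 tape=BB11[B]1000   (s1,B)→(s0,0,left)
state=s0 head=-1 tape=BB1[1]01000   (s0,1)→(s0,B,left)
state=s0 head=-2 tape=BB[1]B01000   (s0,1)→(s0,B,left)
state=s0 head=-3 tape=B[B]BB01000   (s0,B)→(s0,1,right)
state=s0 head=-2 tape=B1[B]B01000   (s0,B)→(s0,1,right)
state=s0 head=-1 tape=B11[B]01000   (s0,B)→(s0,1,right)
state=s0 head=0 tape=B111[0]1000   (s0,0)→(s1,0,right)
state=s1 head=1 tape=B1110[1]000   (s1,1)→(s1,1,left)
state=s1 head=0 tape=B111[0]1000   (s1,0)→(s1,B,right)
state=s1 head=1 tape=B111B[1]000   (s1,1)→(s1,1,left)
state=s1 head=0 tape=B111[B]1000   (s1,B)→(s0,0,left)
state=s0 head=-1 tape=B11[1]01000   (s0,1)→(s0,B,left)
state=s0 head=-2 tape=B1[1]B01000   (s0,1)→(s0,B,left)
state=s0 head=-3 tape=B[1]BB01000   (s0,1)→(s0,B,left)
state=s0 head=-4 tape=[B]BBB01000
After 32 steps: state s0, head at -4, tape 01000.

state s0, head at -4, tape 01000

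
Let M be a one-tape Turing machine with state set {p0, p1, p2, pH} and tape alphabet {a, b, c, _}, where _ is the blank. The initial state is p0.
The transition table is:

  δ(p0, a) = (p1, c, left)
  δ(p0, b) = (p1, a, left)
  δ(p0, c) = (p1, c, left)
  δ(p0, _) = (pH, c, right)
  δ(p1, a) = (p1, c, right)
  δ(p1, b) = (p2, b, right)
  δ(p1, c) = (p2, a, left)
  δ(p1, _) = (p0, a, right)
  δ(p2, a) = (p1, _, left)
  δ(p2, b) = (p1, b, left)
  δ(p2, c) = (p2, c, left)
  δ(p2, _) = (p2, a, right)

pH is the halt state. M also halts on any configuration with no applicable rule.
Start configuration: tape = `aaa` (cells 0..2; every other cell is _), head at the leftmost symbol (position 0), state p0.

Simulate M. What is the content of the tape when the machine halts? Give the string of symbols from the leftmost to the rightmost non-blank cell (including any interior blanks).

p0 | ___[a]aa   read a → write c, move left, go to p1
p1 | __[_]caa   read _ → write a, move right, go to p0
p0 | __a[c]aa   read c → write c, move left, go to p1
p1 | __[a]caa   read a → write c, move right, go to p1
p1 | __c[c]aa   read c → write a, move left, go to p2
p2 | __[c]aaa   read c → write c, move left, go to p2
p2 | _[_]caaa   read _ → write a, move right, go to p2
p2 | _a[c]aaa   read c → write c, move left, go to p2
p2 | _[a]caaa   read a → write _, move left, go to p1
p1 | [_]_caaa   read _ → write a, move right, go to p0
p0 | a[_]caaa   read _ → write c, move right, go to pH
pH | ac[c]aaa
The non-blank tape span at halt is accaaa.

accaaa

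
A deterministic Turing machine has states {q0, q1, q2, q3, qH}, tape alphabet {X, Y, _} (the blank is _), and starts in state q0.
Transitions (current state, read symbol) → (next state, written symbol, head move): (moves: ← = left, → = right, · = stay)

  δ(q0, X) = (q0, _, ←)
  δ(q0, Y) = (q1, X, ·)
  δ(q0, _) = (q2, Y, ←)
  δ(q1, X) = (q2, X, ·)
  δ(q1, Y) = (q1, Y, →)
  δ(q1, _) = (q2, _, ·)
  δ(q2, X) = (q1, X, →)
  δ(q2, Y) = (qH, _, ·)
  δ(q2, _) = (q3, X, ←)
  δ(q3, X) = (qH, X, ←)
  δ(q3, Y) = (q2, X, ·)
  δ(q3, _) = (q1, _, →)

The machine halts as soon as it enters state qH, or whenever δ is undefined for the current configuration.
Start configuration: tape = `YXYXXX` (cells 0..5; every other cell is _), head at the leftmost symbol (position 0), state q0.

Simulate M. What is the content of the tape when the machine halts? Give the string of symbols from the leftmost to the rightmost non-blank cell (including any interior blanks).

XXYXXXX

q0 | [Y]XYXXX_   read Y → write X, move ·, go to q1
q1 | [X]XYXXX_   read X → write X, move ·, go to q2
q2 | [X]XYXXX_   read X → write X, move →, go to q1
q1 | X[X]YXXX_   read X → write X, move ·, go to q2
q2 | X[X]YXXX_   read X → write X, move →, go to q1
q1 | XX[Y]XXX_   read Y → write Y, move →, go to q1
q1 | XXY[X]XX_   read X → write X, move ·, go to q2
q2 | XXY[X]XX_   read X → write X, move →, go to q1
q1 | XXYX[X]X_   read X → write X, move ·, go to q2
q2 | XXYX[X]X_   read X → write X, move →, go to q1
q1 | XXYXX[X]_   read X → write X, move ·, go to q2
q2 | XXYXX[X]_   read X → write X, move →, go to q1
q1 | XXYXXX[_]   read _ → write _, move ·, go to q2
q2 | XXYXXX[_]   read _ → write X, move ←, go to q3
q3 | XXYXX[X]X   read X → write X, move ←, go to qH
qH | XXYX[X]XX
The non-blank tape span at halt is XXYXXXX.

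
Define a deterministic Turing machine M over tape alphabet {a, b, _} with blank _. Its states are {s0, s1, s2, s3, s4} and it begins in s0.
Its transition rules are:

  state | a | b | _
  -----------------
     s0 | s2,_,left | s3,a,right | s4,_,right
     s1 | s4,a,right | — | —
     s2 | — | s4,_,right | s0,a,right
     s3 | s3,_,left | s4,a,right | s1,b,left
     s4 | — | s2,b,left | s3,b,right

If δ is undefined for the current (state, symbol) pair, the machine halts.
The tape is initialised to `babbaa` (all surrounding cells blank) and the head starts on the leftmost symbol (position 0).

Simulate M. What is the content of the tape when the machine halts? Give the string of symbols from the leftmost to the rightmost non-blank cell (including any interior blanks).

state=s0 head=0 tape=__[b]abbaa   (s0,b)→(s3,a,right)
state=s3 head=1 tape=__a[a]bbaa   (s3,a)→(s3,_,left)
state=s3 head=0 tape=__[a]_bbaa   (s3,a)→(s3,_,left)
state=s3 head=-1 tape=_[_]__bbaa   (s3,_)→(s1,b,left)
state=s1 head=-2 tape=[_]b__bbaa
The non-blank tape span at halt is b__bbaa.

b__bbaa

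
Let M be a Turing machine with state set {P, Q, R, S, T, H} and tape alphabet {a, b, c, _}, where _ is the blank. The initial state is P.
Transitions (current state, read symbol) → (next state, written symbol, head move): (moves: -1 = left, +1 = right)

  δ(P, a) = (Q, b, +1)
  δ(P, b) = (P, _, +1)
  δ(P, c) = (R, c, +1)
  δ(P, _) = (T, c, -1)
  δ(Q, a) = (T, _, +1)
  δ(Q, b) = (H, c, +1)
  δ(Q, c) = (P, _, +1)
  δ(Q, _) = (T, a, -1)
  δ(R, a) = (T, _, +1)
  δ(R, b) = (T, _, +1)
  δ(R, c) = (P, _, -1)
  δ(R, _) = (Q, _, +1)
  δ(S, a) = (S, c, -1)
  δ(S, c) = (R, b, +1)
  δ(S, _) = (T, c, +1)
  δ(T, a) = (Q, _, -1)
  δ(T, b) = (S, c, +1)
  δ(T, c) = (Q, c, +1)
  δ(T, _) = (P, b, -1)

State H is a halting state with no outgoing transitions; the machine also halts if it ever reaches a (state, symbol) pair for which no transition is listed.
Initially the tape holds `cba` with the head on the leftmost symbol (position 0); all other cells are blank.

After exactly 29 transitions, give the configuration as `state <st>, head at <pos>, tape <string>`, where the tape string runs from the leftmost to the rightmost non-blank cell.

state T, head at 3, tape c__ccb

state=P head=0 tape=[c]ba___   (P,c)→(R,c,+1)
state=R head=1 tape=c[b]a___   (R,b)→(T,_,+1)
state=T head=2 tape=c_[a]___   (T,a)→(Q,_,-1)
state=Q head=1 tape=c[_]____   (Q,_)→(T,a,-1)
state=T head=0 tape=[c]a____   (T,c)→(Q,c,+1)
state=Q head=1 tape=c[a]____   (Q,a)→(T,_,+1)
state=T head=2 tape=c_[_]___   (T,_)→(P,b,-1)
state=P head=1 tape=c[_]b___   (P,_)→(T,c,-1)
state=T head=0 tape=[c]cb___   (T,c)→(Q,c,+1)
state=Q head=1 tape=c[c]b___   (Q,c)→(P,_,+1)
state=P head=2 tape=c_[b]___   (P,b)→(P,_,+1)
state=P head=3 tape=c__[_]__   (P,_)→(T,c,-1)
state=T head=2 tape=c_[_]c__   (T,_)→(P,b,-1)
state=P head=1 tape=c[_]bc__   (P,_)→(T,c,-1)
state=T head=0 tape=[c]cbc__   (T,c)→(Q,c,+1)
state=Q head=1 tape=c[c]bc__   (Q,c)→(P,_,+1)
state=P head=2 tape=c_[b]c__   (P,b)→(P,_,+1)
state=P head=3 tape=c__[c]__   (P,c)→(R,c,+1)
state=R head=4 tape=c__c[_]_   (R,_)→(Q,_,+1)
state=Q head=5 tape=c__c_[_]   (Q,_)→(T,a,-1)
state=T head=4 tape=c__c[_]a   (T,_)→(P,b,-1)
state=P head=3 tape=c__[c]ba   (P,c)→(R,c,+1)
state=R head=4 tape=c__c[b]a   (R,b)→(T,_,+1)
state=T head=5 tape=c__c_[a]   (T,a)→(Q,_,-1)
state=Q head=4 tape=c__c[_]_   (Q,_)→(T,a,-1)
state=T head=3 tape=c__[c]a_   (T,c)→(Q,c,+1)
state=Q head=4 tape=c__c[a]_   (Q,a)→(T,_,+1)
state=T head=5 tape=c__c_[_]   (T,_)→(P,b,-1)
state=P head=4 tape=c__c[_]b   (P,_)→(T,c,-1)
state=T head=3 tape=c__[c]cb
After 29 steps: state T, head at 3, tape c__ccb.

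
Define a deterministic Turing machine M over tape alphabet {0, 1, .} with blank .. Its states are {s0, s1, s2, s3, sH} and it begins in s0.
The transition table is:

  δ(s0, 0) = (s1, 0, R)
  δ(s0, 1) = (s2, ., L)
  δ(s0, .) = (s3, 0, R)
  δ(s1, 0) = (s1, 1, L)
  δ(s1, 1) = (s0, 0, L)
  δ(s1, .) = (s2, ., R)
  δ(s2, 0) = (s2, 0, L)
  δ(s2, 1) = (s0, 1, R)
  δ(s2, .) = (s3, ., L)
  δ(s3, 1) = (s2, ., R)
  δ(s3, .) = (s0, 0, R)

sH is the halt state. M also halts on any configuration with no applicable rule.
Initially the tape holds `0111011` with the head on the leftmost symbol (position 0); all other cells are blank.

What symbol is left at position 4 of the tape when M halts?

state=s0 head=0 tape=.[0]111011   (s0,0)→(s1,0,R)
state=s1 head=1 tape=.0[1]11011   (s1,1)→(s0,0,L)
state=s0 head=0 tape=.[0]011011   (s0,0)→(s1,0,R)
state=s1 head=1 tape=.0[0]11011   (s1,0)→(s1,1,L)
state=s1 head=0 tape=.[0]111011   (s1,0)→(s1,1,L)
state=s1 head=-1 tape=[.]1111011   (s1,.)→(s2,.,R)
state=s2 head=0 tape=.[1]111011   (s2,1)→(s0,1,R)
state=s0 head=1 tape=.1[1]11011   (s0,1)→(s2,.,L)
state=s2 head=0 tape=.[1].11011   (s2,1)→(s0,1,R)
state=s0 head=1 tape=.1[.]11011   (s0,.)→(s3,0,R)
state=s3 head=2 tape=.10[1]1011   (s3,1)→(s2,.,R)
state=s2 head=3 tape=.10.[1]011   (s2,1)→(s0,1,R)
state=s0 head=4 tape=.10.1[0]11   (s0,0)→(s1,0,R)
state=s1 head=5 tape=.10.10[1]1   (s1,1)→(s0,0,L)
state=s0 head=4 tape=.10.1[0]01   (s0,0)→(s1,0,R)
state=s1 head=5 tape=.10.10[0]1   (s1,0)→(s1,1,L)
state=s1 head=4 tape=.10.1[0]11   (s1,0)→(s1,1,L)
state=s1 head=3 tape=.10.[1]111   (s1,1)→(s0,0,L)
state=s0 head=2 tape=.10[.]0111   (s0,.)→(s3,0,R)
state=s3 head=3 tape=.100[0]111
Cell 4 holds 1 when M halts.

1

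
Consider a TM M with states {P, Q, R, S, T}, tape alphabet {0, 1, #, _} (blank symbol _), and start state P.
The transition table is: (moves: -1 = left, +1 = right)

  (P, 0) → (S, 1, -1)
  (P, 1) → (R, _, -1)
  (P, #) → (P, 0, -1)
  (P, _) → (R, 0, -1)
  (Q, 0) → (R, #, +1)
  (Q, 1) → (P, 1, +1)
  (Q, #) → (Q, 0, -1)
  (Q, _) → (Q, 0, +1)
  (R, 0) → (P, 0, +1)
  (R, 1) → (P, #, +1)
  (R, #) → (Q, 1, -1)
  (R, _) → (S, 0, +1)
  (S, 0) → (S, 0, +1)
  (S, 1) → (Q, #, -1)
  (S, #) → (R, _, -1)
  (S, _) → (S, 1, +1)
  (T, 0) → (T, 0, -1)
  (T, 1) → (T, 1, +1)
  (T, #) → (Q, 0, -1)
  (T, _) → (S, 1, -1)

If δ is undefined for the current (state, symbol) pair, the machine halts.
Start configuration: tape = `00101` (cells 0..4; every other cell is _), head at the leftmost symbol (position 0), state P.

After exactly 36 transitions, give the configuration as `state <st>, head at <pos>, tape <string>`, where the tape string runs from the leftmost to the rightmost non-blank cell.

state P, head at 0, tape 0##10101

P | ___[0]0101   read 0 → write 1, move -1, go to S
S | __[_]10101   read _ → write 1, move +1, go to S
S | __1[1]0101   read 1 → write #, move -1, go to Q
Q | __[1]#0101   read 1 → write 1, move +1, go to P
P | __1[#]0101   read # → write 0, move -1, go to P
P | __[1]00101   read 1 → write _, move -1, go to R
R | _[_]_00101   read _ → write 0, move +1, go to S
S | _0[_]00101   read _ → write 1, move +1, go to S
S | _01[0]0101   read 0 → write 0, move +1, go to S
S | _010[0]101   read 0 → write 0, move +1, go to S
S | _0100[1]01   read 1 → write #, move -1, go to Q
Q | _010[0]#01   read 0 → write #, move +1, go to R
R | _010#[#]01   read # → write 1, move -1, go to Q
Q | _010[#]101   read # → write 0, move -1, go to Q
Q | _01[0]0101   read 0 → write #, move +1, go to R
R | _01#[0]101   read 0 → write 0, move +1, go to P
P | _01#0[1]01   read 1 → write _, move -1, go to R
R | _01#[0]_01   read 0 → write 0, move +1, go to P
P | _01#0[_]01   read _ → write 0, move -1, go to R
R | _01#[0]001   read 0 → write 0, move +1, go to P
P | _01#0[0]01   read 0 → write 1, move -1, go to S
S | _01#[0]101   read 0 → write 0, move +1, go to S
S | _01#0[1]01   read 1 → write #, move -1, go to Q
Q | _01#[0]#01   read 0 → write #, move +1, go to R
R | _01##[#]01   read # → write 1, move -1, go to Q
Q | _01#[#]101   read # → write 0, move -1, go to Q
Q | _01[#]0101   read # → write 0, move -1, go to Q
Q | _0[1]00101   read 1 → write 1, move +1, go to P
P | _01[0]0101   read 0 → write 1, move -1, go to S
S | _0[1]10101   read 1 → write #, move -1, go to Q
Q | _[0]#10101   read 0 → write #, move +1, go to R
R | _#[#]10101   read # → write 1, move -1, go to Q
Q | _[#]110101   read # → write 0, move -1, go to Q
Q | [_]0110101   read _ → write 0, move +1, go to Q
Q | 0[0]110101   read 0 → write #, move +1, go to R
R | 0#[1]10101   read 1 → write #, move +1, go to P
P | 0##[1]0101
After 36 steps: state P, head at 0, tape 0##10101.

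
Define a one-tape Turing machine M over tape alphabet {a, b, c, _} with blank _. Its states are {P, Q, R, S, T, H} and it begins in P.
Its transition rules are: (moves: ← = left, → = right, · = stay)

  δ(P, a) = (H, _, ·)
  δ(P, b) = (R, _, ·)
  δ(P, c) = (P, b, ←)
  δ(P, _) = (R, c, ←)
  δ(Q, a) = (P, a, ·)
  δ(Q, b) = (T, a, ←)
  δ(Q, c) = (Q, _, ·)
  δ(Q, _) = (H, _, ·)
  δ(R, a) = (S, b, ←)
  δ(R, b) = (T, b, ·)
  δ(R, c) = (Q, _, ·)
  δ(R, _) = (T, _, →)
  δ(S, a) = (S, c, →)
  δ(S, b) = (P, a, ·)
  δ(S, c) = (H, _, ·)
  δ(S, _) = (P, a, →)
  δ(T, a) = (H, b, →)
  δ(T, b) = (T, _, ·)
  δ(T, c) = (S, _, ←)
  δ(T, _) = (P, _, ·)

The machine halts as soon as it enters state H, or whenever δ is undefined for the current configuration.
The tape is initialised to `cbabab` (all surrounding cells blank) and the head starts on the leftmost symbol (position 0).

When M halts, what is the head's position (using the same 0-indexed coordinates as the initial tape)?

state=P head=0 tape=___[c]babab   (P,c)→(P,b,←)
state=P head=-1 tape=__[_]bbabab   (P,_)→(R,c,←)
state=R head=-2 tape=_[_]cbbabab   (R,_)→(T,_,→)
state=T head=-1 tape=__[c]bbabab   (T,c)→(S,_,←)
state=S head=-2 tape=_[_]_bbabab   (S,_)→(P,a,→)
state=P head=-1 tape=_a[_]bbabab   (P,_)→(R,c,←)
state=R head=-2 tape=_[a]cbbabab   (R,a)→(S,b,←)
state=S head=-3 tape=[_]bcbbabab   (S,_)→(P,a,→)
state=P head=-2 tape=a[b]cbbabab   (P,b)→(R,_,·)
state=R head=-2 tape=a[_]cbbabab   (R,_)→(T,_,→)
state=T head=-1 tape=a_[c]bbabab   (T,c)→(S,_,←)
state=S head=-2 tape=a[_]_bbabab   (S,_)→(P,a,→)
state=P head=-1 tape=aa[_]bbabab   (P,_)→(R,c,←)
state=R head=-2 tape=a[a]cbbabab   (R,a)→(S,b,←)
state=S head=-3 tape=[a]bcbbabab   (S,a)→(S,c,→)
state=S head=-2 tape=c[b]cbbabab   (S,b)→(P,a,·)
state=P head=-2 tape=c[a]cbbabab   (P,a)→(H,_,·)
state=H head=-2 tape=c[_]cbbabab
At halt the head is at cell -2.

-2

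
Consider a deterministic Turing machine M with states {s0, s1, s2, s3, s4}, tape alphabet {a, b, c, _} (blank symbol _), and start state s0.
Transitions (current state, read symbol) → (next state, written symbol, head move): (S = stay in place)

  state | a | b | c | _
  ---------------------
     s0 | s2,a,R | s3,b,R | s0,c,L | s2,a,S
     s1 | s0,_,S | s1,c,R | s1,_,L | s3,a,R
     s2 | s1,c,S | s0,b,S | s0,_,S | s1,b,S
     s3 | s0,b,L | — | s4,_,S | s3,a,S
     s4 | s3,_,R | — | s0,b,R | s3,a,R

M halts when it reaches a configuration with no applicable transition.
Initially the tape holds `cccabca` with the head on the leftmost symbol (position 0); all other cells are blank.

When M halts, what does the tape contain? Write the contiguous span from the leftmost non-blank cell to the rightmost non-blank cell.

state=s0 head=0 tape=__[c]ccabca   (s0,c)→(s0,c,L)
state=s0 head=-1 tape=_[_]cccabca   (s0,_)→(s2,a,S)
state=s2 head=-1 tape=_[a]cccabca   (s2,a)→(s1,c,S)
state=s1 head=-1 tape=_[c]cccabca   (s1,c)→(s1,_,L)
state=s1 head=-2 tape=[_]_cccabca   (s1,_)→(s3,a,R)
state=s3 head=-1 tape=a[_]cccabca   (s3,_)→(s3,a,S)
state=s3 head=-1 tape=a[a]cccabca   (s3,a)→(s0,b,L)
state=s0 head=-2 tape=[a]bcccabca   (s0,a)→(s2,a,R)
state=s2 head=-1 tape=a[b]cccabca   (s2,b)→(s0,b,S)
state=s0 head=-1 tape=a[b]cccabca   (s0,b)→(s3,b,R)
state=s3 head=0 tape=ab[c]ccabca   (s3,c)→(s4,_,S)
state=s4 head=0 tape=ab[_]ccabca   (s4,_)→(s3,a,R)
state=s3 head=1 tape=aba[c]cabca   (s3,c)→(s4,_,S)
state=s4 head=1 tape=aba[_]cabca   (s4,_)→(s3,a,R)
state=s3 head=2 tape=abaa[c]abca   (s3,c)→(s4,_,S)
state=s4 head=2 tape=abaa[_]abca   (s4,_)→(s3,a,R)
state=s3 head=3 tape=abaaa[a]bca   (s3,a)→(s0,b,L)
state=s0 head=2 tape=abaa[a]bbca   (s0,a)→(s2,a,R)
state=s2 head=3 tape=abaaa[b]bca   (s2,b)→(s0,b,S)
state=s0 head=3 tape=abaaa[b]bca   (s0,b)→(s3,b,R)
state=s3 head=4 tape=abaaab[b]ca
The non-blank tape span at halt is abaaabbca.

abaaabbca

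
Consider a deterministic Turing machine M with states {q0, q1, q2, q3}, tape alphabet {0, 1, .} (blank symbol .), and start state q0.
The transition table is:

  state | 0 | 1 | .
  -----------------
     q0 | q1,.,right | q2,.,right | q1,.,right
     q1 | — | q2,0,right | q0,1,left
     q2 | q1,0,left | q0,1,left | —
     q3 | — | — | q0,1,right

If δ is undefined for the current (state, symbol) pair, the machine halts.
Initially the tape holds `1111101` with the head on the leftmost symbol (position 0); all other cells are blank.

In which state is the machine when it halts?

q0 | [1]111101   read 1 → write ., move right, go to q2
q2 | .[1]11101   read 1 → write 1, move left, go to q0
q0 | [.]111101   read . → write ., move right, go to q1
q1 | .[1]11101   read 1 → write 0, move right, go to q2
q2 | .0[1]1101   read 1 → write 1, move left, go to q0
q0 | .[0]11101   read 0 → write ., move right, go to q1
q1 | ..[1]1101   read 1 → write 0, move right, go to q2
q2 | ..0[1]101   read 1 → write 1, move left, go to q0
q0 | ..[0]1101   read 0 → write ., move right, go to q1
q1 | ...[1]101   read 1 → write 0, move right, go to q2
q2 | ...0[1]01   read 1 → write 1, move left, go to q0
q0 | ...[0]101   read 0 → write ., move right, go to q1
q1 | ....[1]01   read 1 → write 0, move right, go to q2
q2 | ....0[0]1   read 0 → write 0, move left, go to q1
q1 | ....[0]01
No transition is defined for (q1, 0); M halts in state q1.

q1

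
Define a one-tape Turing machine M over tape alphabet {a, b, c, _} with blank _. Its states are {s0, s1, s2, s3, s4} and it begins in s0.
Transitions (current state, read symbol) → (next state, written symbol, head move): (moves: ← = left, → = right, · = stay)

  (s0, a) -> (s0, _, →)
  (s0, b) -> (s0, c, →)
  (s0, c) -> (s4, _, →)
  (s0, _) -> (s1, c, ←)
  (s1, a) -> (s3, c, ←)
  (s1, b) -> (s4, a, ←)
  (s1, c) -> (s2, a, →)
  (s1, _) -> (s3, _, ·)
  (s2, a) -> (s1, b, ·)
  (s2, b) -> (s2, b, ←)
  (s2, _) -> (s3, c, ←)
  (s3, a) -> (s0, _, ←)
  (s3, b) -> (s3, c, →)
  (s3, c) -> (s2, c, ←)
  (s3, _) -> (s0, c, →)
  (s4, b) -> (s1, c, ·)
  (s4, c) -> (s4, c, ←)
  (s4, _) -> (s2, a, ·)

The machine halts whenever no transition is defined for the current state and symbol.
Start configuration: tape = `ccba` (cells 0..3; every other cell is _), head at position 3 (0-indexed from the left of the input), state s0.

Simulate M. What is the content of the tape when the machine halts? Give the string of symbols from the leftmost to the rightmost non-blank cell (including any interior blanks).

ccacaa

s0 | ccb[a]__   read a → write _, move →, go to s0
s0 | ccb_[_]_   read _ → write c, move ←, go to s1
s1 | ccb[_]c_   read _ → write _, move ·, go to s3
s3 | ccb[_]c_   read _ → write c, move →, go to s0
s0 | ccbc[c]_   read c → write _, move →, go to s4
s4 | ccbc_[_]   read _ → write a, move ·, go to s2
s2 | ccbc_[a]   read a → write b, move ·, go to s1
s1 | ccbc_[b]   read b → write a, move ←, go to s4
s4 | ccbc[_]a   read _ → write a, move ·, go to s2
s2 | ccbc[a]a   read a → write b, move ·, go to s1
s1 | ccbc[b]a   read b → write a, move ←, go to s4
s4 | ccb[c]aa   read c → write c, move ←, go to s4
s4 | cc[b]caa   read b → write c, move ·, go to s1
s1 | cc[c]caa   read c → write a, move →, go to s2
s2 | cca[c]aa
The non-blank tape span at halt is ccacaa.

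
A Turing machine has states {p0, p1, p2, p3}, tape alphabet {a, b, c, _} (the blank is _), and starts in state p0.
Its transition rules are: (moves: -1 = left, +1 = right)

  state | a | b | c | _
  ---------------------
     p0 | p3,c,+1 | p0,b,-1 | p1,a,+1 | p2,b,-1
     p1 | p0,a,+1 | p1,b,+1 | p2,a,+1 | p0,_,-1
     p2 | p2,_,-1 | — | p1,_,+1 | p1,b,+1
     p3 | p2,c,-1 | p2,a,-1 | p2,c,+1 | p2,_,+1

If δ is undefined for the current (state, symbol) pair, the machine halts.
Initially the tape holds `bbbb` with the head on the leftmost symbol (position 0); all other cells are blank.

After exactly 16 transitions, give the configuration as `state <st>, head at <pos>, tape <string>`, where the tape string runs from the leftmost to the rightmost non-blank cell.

state p2, head at -4, tape bbbbbbb

state=p0 head=0 tape=____[b]bbb_   (p0,b)→(p0,b,-1)
state=p0 head=-1 tape=___[_]bbbb_   (p0,_)→(p2,b,-1)
state=p2 head=-2 tape=__[_]bbbbb_   (p2,_)→(p1,b,+1)
state=p1 head=-1 tape=__b[b]bbbb_   (p1,b)→(p1,b,+1)
state=p1 head=0 tape=__bb[b]bbb_   (p1,b)→(p1,b,+1)
state=p1 head=1 tape=__bbb[b]bb_   (p1,b)→(p1,b,+1)
state=p1 head=2 tape=__bbbb[b]b_   (p1,b)→(p1,b,+1)
state=p1 head=3 tape=__bbbbb[b]_   (p1,b)→(p1,b,+1)
state=p1 head=4 tape=__bbbbbb[_]   (p1,_)→(p0,_,-1)
state=p0 head=3 tape=__bbbbb[b]_   (p0,b)→(p0,b,-1)
state=p0 head=2 tape=__bbbb[b]b_   (p0,b)→(p0,b,-1)
state=p0 head=1 tape=__bbb[b]bb_   (p0,b)→(p0,b,-1)
state=p0 head=0 tape=__bb[b]bbb_   (p0,b)→(p0,b,-1)
state=p0 head=-1 tape=__b[b]bbbb_   (p0,b)→(p0,b,-1)
state=p0 head=-2 tape=__[b]bbbbb_   (p0,b)→(p0,b,-1)
state=p0 head=-3 tape=_[_]bbbbbb_   (p0,_)→(p2,b,-1)
state=p2 head=-4 tape=[_]bbbbbbb_
After 16 steps: state p2, head at -4, tape bbbbbbb.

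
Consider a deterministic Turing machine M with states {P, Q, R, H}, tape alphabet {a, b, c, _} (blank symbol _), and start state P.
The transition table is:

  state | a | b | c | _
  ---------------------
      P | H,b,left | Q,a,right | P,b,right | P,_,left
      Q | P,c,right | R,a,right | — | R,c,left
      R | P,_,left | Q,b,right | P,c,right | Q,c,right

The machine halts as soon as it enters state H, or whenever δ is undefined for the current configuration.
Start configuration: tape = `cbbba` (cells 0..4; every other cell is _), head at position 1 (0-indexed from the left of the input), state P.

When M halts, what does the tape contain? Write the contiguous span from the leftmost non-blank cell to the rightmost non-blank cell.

cab_cc

P | c[b]bba_   read b → write a, move right, go to Q
Q | ca[b]ba_   read b → write a, move right, go to R
R | caa[b]a_   read b → write b, move right, go to Q
Q | caab[a]_   read a → write c, move right, go to P
P | caabc[_]   read _ → write _, move left, go to P
P | caab[c]_   read c → write b, move right, go to P
P | caabb[_]   read _ → write _, move left, go to P
P | caab[b]_   read b → write a, move right, go to Q
Q | caaba[_]   read _ → write c, move left, go to R
R | caab[a]c   read a → write _, move left, go to P
P | caa[b]_c   read b → write a, move right, go to Q
Q | caaa[_]c   read _ → write c, move left, go to R
R | caa[a]cc   read a → write _, move left, go to P
P | ca[a]_cc   read a → write b, move left, go to H
H | c[a]b_cc
The non-blank tape span at halt is cab_cc.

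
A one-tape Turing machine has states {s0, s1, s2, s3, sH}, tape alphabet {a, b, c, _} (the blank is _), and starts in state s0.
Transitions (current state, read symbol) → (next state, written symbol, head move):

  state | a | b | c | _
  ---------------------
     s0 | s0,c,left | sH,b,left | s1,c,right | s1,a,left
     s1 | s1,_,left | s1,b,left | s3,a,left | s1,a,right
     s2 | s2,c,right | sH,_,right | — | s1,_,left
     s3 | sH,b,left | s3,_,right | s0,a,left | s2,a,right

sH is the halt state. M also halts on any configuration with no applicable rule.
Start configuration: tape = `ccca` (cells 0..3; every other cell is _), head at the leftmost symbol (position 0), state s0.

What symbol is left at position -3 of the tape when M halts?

a

state=s0 head=0 tape=_____[c]cca   (s0,c)→(s1,c,right)
state=s1 head=1 tape=_____c[c]ca   (s1,c)→(s3,a,left)
state=s3 head=0 tape=_____[c]aca   (s3,c)→(s0,a,left)
state=s0 head=-1 tape=____[_]aaca   (s0,_)→(s1,a,left)
state=s1 head=-2 tape=___[_]aaaca   (s1,_)→(s1,a,right)
state=s1 head=-1 tape=___a[a]aaca   (s1,a)→(s1,_,left)
state=s1 head=-2 tape=___[a]_aaca   (s1,a)→(s1,_,left)
state=s1 head=-3 tape=__[_]__aaca   (s1,_)→(s1,a,right)
state=s1 head=-2 tape=__a[_]_aaca   (s1,_)→(s1,a,right)
state=s1 head=-1 tape=__aa[_]aaca   (s1,_)→(s1,a,right)
state=s1 head=0 tape=__aaa[a]aca   (s1,a)→(s1,_,left)
state=s1 head=-1 tape=__aa[a]_aca   (s1,a)→(s1,_,left)
state=s1 head=-2 tape=__a[a]__aca   (s1,a)→(s1,_,left)
state=s1 head=-3 tape=__[a]___aca   (s1,a)→(s1,_,left)
state=s1 head=-4 tape=_[_]____aca   (s1,_)→(s1,a,right)
state=s1 head=-3 tape=_a[_]___aca   (s1,_)→(s1,a,right)
state=s1 head=-2 tape=_aa[_]__aca   (s1,_)→(s1,a,right)
state=s1 head=-1 tape=_aaa[_]_aca   (s1,_)→(s1,a,right)
state=s1 head=0 tape=_aaaa[_]aca   (s1,_)→(s1,a,right)
state=s1 head=1 tape=_aaaaa[a]ca   (s1,a)→(s1,_,left)
state=s1 head=0 tape=_aaaa[a]_ca   (s1,a)→(s1,_,left)
state=s1 head=-1 tape=_aaa[a]__ca   (s1,a)→(s1,_,left)
state=s1 head=-2 tape=_aa[a]___ca   (s1,a)→(s1,_,left)
state=s1 head=-3 tape=_a[a]____ca   (s1,a)→(s1,_,left)
state=s1 head=-4 tape=_[a]_____ca   (s1,a)→(s1,_,left)
state=s1 head=-5 tape=[_]______ca   (s1,_)→(s1,a,right)
state=s1 head=-4 tape=a[_]_____ca   (s1,_)→(s1,a,right)
state=s1 head=-3 tape=aa[_]____ca   (s1,_)→(s1,a,right)
state=s1 head=-2 tape=aaa[_]___ca   (s1,_)→(s1,a,right)
state=s1 head=-1 tape=aaaa[_]__ca   (s1,_)→(s1,a,right)
state=s1 head=0 tape=aaaaa[_]_ca   (s1,_)→(s1,a,right)
state=s1 head=1 tape=aaaaaa[_]ca   (s1,_)→(s1,a,right)
state=s1 head=2 tape=aaaaaaa[c]a   (s1,c)→(s3,a,left)
state=s3 head=1 tape=aaaaaa[a]aa   (s3,a)→(sH,b,left)
state=sH head=0 tape=aaaaa[a]baa
Cell -3 holds a when M halts.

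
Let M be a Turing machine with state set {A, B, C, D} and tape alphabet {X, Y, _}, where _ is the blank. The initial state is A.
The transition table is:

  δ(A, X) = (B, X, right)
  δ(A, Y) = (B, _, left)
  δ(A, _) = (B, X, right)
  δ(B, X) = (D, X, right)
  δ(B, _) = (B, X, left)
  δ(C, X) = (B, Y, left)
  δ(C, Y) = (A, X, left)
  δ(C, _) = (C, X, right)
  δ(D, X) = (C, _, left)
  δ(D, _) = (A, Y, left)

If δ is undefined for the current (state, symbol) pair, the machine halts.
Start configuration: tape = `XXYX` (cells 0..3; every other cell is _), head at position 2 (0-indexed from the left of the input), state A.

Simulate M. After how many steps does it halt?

4

state=A head=2 tape=XX[Y]X   (A,Y)→(B,_,left)
state=B head=1 tape=X[X]_X   (B,X)→(D,X,right)
state=D head=2 tape=XX[_]X   (D,_)→(A,Y,left)
state=A head=1 tape=X[X]YX   (A,X)→(B,X,right)
state=B head=2 tape=XX[Y]X
M halts after 4 transitions.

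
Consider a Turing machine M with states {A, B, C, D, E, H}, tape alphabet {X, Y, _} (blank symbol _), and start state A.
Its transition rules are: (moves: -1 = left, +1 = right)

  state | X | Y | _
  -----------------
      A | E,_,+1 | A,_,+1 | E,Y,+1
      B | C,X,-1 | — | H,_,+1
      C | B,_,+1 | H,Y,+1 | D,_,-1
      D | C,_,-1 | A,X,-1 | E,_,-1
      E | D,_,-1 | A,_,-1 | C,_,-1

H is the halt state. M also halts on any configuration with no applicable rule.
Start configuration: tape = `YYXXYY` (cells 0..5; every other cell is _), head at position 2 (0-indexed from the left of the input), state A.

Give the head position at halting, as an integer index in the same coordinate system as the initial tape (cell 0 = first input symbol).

2

state=A head=2 tape=YY[X]XYY   (A,X)→(E,_,+1)
state=E head=3 tape=YY_[X]YY   (E,X)→(D,_,-1)
state=D head=2 tape=YY[_]_YY   (D,_)→(E,_,-1)
state=E head=1 tape=Y[Y]__YY   (E,Y)→(A,_,-1)
state=A head=0 tape=[Y]___YY   (A,Y)→(A,_,+1)
state=A head=1 tape=_[_]__YY   (A,_)→(E,Y,+1)
state=E head=2 tape=_Y[_]_YY   (E,_)→(C,_,-1)
state=C head=1 tape=_[Y]__YY   (C,Y)→(H,Y,+1)
state=H head=2 tape=_Y[_]_YY
At halt the head is at cell 2.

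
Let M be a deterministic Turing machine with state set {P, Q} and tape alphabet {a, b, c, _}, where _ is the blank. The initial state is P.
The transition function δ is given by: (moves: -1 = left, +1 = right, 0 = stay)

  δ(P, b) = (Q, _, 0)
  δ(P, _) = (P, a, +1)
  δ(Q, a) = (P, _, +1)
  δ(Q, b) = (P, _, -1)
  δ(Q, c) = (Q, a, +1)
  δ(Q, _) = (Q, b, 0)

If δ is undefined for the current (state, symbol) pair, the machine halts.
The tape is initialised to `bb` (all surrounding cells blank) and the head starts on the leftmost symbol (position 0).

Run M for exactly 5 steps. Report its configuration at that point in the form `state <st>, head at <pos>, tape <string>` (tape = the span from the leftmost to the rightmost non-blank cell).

state=P head=0 tape=_[b]b   (P,b)→(Q,_,0)
state=Q head=0 tape=_[_]b   (Q,_)→(Q,b,0)
state=Q head=0 tape=_[b]b   (Q,b)→(P,_,-1)
state=P head=-1 tape=[_]_b   (P,_)→(P,a,+1)
state=P head=0 tape=a[_]b   (P,_)→(P,a,+1)
state=P head=1 tape=aa[b]
After 5 steps: state P, head at 1, tape aab.

state P, head at 1, tape aab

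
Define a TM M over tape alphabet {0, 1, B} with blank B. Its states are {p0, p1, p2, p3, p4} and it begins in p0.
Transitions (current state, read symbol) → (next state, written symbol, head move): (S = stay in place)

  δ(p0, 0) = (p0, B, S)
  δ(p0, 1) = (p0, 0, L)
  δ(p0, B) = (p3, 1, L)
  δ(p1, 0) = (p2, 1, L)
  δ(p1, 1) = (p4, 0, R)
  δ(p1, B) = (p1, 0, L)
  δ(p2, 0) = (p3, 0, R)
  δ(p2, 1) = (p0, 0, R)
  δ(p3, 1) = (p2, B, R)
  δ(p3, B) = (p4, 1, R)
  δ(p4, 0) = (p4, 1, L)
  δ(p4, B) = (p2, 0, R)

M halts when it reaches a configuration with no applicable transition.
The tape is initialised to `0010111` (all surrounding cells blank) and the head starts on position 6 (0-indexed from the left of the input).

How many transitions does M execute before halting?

state=p0 head=6 tape=001011[1]   (p0,1)→(p0,0,L)
state=p0 head=5 tape=00101[1]0   (p0,1)→(p0,0,L)
state=p0 head=4 tape=0010[1]00   (p0,1)→(p0,0,L)
state=p0 head=3 tape=001[0]000   (p0,0)→(p0,B,S)
state=p0 head=3 tape=001[B]000   (p0,B)→(p3,1,L)
state=p3 head=2 tape=00[1]1000   (p3,1)→(p2,B,R)
state=p2 head=3 tape=00B[1]000   (p2,1)→(p0,0,R)
state=p0 head=4 tape=00B0[0]00   (p0,0)→(p0,B,S)
state=p0 head=4 tape=00B0[B]00   (p0,B)→(p3,1,L)
state=p3 head=3 tape=00B[0]100
M halts after 9 transitions.

9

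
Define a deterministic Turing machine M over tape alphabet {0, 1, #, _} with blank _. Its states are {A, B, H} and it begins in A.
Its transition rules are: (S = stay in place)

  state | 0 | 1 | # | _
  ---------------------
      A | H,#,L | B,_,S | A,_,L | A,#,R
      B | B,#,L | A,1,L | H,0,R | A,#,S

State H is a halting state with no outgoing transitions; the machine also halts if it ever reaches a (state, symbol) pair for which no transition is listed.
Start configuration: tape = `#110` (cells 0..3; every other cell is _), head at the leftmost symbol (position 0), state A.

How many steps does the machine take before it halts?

state=A head=0 tape=___[#]110   (A,#)→(A,_,L)
state=A head=-1 tape=__[_]_110   (A,_)→(A,#,R)
state=A head=0 tape=__#[_]110   (A,_)→(A,#,R)
state=A head=1 tape=__##[1]10   (A,1)→(B,_,S)
state=B head=1 tape=__##[_]10   (B,_)→(A,#,S)
state=A head=1 tape=__##[#]10   (A,#)→(A,_,L)
state=A head=0 tape=__#[#]_10   (A,#)→(A,_,L)
state=A head=-1 tape=__[#]__10   (A,#)→(A,_,L)
state=A head=-2 tape=_[_]___10   (A,_)→(A,#,R)
state=A head=-1 tape=_#[_]__10   (A,_)→(A,#,R)
state=A head=0 tape=_##[_]_10   (A,_)→(A,#,R)
state=A head=1 tape=_###[_]10   (A,_)→(A,#,R)
state=A head=2 tape=_####[1]0   (A,1)→(B,_,S)
state=B head=2 tape=_####[_]0   (B,_)→(A,#,S)
state=A head=2 tape=_####[#]0   (A,#)→(A,_,L)
state=A head=1 tape=_###[#]_0   (A,#)→(A,_,L)
state=A head=0 tape=_##[#]__0   (A,#)→(A,_,L)
state=A head=-1 tape=_#[#]___0   (A,#)→(A,_,L)
state=A head=-2 tape=_[#]____0   (A,#)→(A,_,L)
state=A head=-3 tape=[_]_____0   (A,_)→(A,#,R)
state=A head=-2 tape=#[_]____0   (A,_)→(A,#,R)
state=A head=-1 tape=##[_]___0   (A,_)→(A,#,R)
state=A head=0 tape=###[_]__0   (A,_)→(A,#,R)
state=A head=1 tape=####[_]_0   (A,_)→(A,#,R)
state=A head=2 tape=#####[_]0   (A,_)→(A,#,R)
state=A head=3 tape=######[0]   (A,0)→(H,#,L)
state=H head=2 tape=#####[#]#
M halts after 26 transitions.

26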